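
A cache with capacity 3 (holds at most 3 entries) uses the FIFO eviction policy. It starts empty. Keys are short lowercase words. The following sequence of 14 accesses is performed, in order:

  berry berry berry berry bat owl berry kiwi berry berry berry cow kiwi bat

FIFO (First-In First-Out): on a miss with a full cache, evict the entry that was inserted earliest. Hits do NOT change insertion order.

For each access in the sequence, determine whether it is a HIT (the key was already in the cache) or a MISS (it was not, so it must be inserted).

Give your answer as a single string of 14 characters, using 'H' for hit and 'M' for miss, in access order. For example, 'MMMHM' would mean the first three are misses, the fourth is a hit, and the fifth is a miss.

Answer: MHHHMMHMMHHMHM

Derivation:
FIFO simulation (capacity=3):
  1. access berry: MISS. Cache (old->new): [berry]
  2. access berry: HIT. Cache (old->new): [berry]
  3. access berry: HIT. Cache (old->new): [berry]
  4. access berry: HIT. Cache (old->new): [berry]
  5. access bat: MISS. Cache (old->new): [berry bat]
  6. access owl: MISS. Cache (old->new): [berry bat owl]
  7. access berry: HIT. Cache (old->new): [berry bat owl]
  8. access kiwi: MISS, evict berry. Cache (old->new): [bat owl kiwi]
  9. access berry: MISS, evict bat. Cache (old->new): [owl kiwi berry]
  10. access berry: HIT. Cache (old->new): [owl kiwi berry]
  11. access berry: HIT. Cache (old->new): [owl kiwi berry]
  12. access cow: MISS, evict owl. Cache (old->new): [kiwi berry cow]
  13. access kiwi: HIT. Cache (old->new): [kiwi berry cow]
  14. access bat: MISS, evict kiwi. Cache (old->new): [berry cow bat]
Total: 7 hits, 7 misses, 4 evictions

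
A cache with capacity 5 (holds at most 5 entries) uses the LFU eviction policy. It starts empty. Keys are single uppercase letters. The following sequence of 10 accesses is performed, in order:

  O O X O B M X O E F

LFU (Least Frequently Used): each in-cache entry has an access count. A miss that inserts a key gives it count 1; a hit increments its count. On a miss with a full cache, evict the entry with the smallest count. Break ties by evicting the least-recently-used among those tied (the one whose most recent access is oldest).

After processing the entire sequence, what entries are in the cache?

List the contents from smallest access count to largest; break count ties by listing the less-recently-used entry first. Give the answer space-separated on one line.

LFU simulation (capacity=5):
  1. access O: MISS. Cache: [O(c=1)]
  2. access O: HIT, count now 2. Cache: [O(c=2)]
  3. access X: MISS. Cache: [X(c=1) O(c=2)]
  4. access O: HIT, count now 3. Cache: [X(c=1) O(c=3)]
  5. access B: MISS. Cache: [X(c=1) B(c=1) O(c=3)]
  6. access M: MISS. Cache: [X(c=1) B(c=1) M(c=1) O(c=3)]
  7. access X: HIT, count now 2. Cache: [B(c=1) M(c=1) X(c=2) O(c=3)]
  8. access O: HIT, count now 4. Cache: [B(c=1) M(c=1) X(c=2) O(c=4)]
  9. access E: MISS. Cache: [B(c=1) M(c=1) E(c=1) X(c=2) O(c=4)]
  10. access F: MISS, evict B(c=1). Cache: [M(c=1) E(c=1) F(c=1) X(c=2) O(c=4)]
Total: 4 hits, 6 misses, 1 evictions

Answer: M E F X O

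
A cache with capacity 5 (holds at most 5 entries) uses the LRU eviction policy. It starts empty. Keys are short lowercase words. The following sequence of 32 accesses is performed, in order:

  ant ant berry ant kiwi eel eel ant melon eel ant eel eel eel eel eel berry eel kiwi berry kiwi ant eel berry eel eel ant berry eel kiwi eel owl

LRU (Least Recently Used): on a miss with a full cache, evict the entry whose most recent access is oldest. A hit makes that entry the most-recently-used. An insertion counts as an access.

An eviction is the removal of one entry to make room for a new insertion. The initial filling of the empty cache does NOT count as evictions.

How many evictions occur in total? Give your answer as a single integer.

LRU simulation (capacity=5):
  1. access ant: MISS. Cache (LRU->MRU): [ant]
  2. access ant: HIT. Cache (LRU->MRU): [ant]
  3. access berry: MISS. Cache (LRU->MRU): [ant berry]
  4. access ant: HIT. Cache (LRU->MRU): [berry ant]
  5. access kiwi: MISS. Cache (LRU->MRU): [berry ant kiwi]
  6. access eel: MISS. Cache (LRU->MRU): [berry ant kiwi eel]
  7. access eel: HIT. Cache (LRU->MRU): [berry ant kiwi eel]
  8. access ant: HIT. Cache (LRU->MRU): [berry kiwi eel ant]
  9. access melon: MISS. Cache (LRU->MRU): [berry kiwi eel ant melon]
  10. access eel: HIT. Cache (LRU->MRU): [berry kiwi ant melon eel]
  11. access ant: HIT. Cache (LRU->MRU): [berry kiwi melon eel ant]
  12. access eel: HIT. Cache (LRU->MRU): [berry kiwi melon ant eel]
  13. access eel: HIT. Cache (LRU->MRU): [berry kiwi melon ant eel]
  14. access eel: HIT. Cache (LRU->MRU): [berry kiwi melon ant eel]
  15. access eel: HIT. Cache (LRU->MRU): [berry kiwi melon ant eel]
  16. access eel: HIT. Cache (LRU->MRU): [berry kiwi melon ant eel]
  17. access berry: HIT. Cache (LRU->MRU): [kiwi melon ant eel berry]
  18. access eel: HIT. Cache (LRU->MRU): [kiwi melon ant berry eel]
  19. access kiwi: HIT. Cache (LRU->MRU): [melon ant berry eel kiwi]
  20. access berry: HIT. Cache (LRU->MRU): [melon ant eel kiwi berry]
  21. access kiwi: HIT. Cache (LRU->MRU): [melon ant eel berry kiwi]
  22. access ant: HIT. Cache (LRU->MRU): [melon eel berry kiwi ant]
  23. access eel: HIT. Cache (LRU->MRU): [melon berry kiwi ant eel]
  24. access berry: HIT. Cache (LRU->MRU): [melon kiwi ant eel berry]
  25. access eel: HIT. Cache (LRU->MRU): [melon kiwi ant berry eel]
  26. access eel: HIT. Cache (LRU->MRU): [melon kiwi ant berry eel]
  27. access ant: HIT. Cache (LRU->MRU): [melon kiwi berry eel ant]
  28. access berry: HIT. Cache (LRU->MRU): [melon kiwi eel ant berry]
  29. access eel: HIT. Cache (LRU->MRU): [melon kiwi ant berry eel]
  30. access kiwi: HIT. Cache (LRU->MRU): [melon ant berry eel kiwi]
  31. access eel: HIT. Cache (LRU->MRU): [melon ant berry kiwi eel]
  32. access owl: MISS, evict melon. Cache (LRU->MRU): [ant berry kiwi eel owl]
Total: 26 hits, 6 misses, 1 evictions

Answer: 1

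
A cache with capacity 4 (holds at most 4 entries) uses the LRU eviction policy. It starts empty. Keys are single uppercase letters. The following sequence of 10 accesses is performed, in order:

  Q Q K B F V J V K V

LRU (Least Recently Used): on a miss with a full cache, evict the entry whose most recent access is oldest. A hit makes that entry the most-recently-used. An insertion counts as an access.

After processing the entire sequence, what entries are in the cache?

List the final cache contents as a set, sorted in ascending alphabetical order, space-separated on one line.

LRU simulation (capacity=4):
  1. access Q: MISS. Cache (LRU->MRU): [Q]
  2. access Q: HIT. Cache (LRU->MRU): [Q]
  3. access K: MISS. Cache (LRU->MRU): [Q K]
  4. access B: MISS. Cache (LRU->MRU): [Q K B]
  5. access F: MISS. Cache (LRU->MRU): [Q K B F]
  6. access V: MISS, evict Q. Cache (LRU->MRU): [K B F V]
  7. access J: MISS, evict K. Cache (LRU->MRU): [B F V J]
  8. access V: HIT. Cache (LRU->MRU): [B F J V]
  9. access K: MISS, evict B. Cache (LRU->MRU): [F J V K]
  10. access V: HIT. Cache (LRU->MRU): [F J K V]
Total: 3 hits, 7 misses, 3 evictions

Answer: F J K V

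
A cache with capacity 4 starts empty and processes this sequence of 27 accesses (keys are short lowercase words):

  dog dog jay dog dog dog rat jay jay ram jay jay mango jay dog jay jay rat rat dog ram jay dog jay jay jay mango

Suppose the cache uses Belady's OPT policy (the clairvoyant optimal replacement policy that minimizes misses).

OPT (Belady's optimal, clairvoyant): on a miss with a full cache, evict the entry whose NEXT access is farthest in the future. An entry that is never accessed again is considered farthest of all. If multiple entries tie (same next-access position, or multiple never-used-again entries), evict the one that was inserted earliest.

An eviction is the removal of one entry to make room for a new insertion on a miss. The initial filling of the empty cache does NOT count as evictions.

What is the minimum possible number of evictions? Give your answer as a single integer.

Answer: 2

Derivation:
OPT (Belady) simulation (capacity=4):
  1. access dog: MISS. Cache: [dog]
  2. access dog: HIT. Next use of dog: step 4. Cache: [dog]
  3. access jay: MISS. Cache: [dog jay]
  4. access dog: HIT. Next use of dog: step 5. Cache: [dog jay]
  5. access dog: HIT. Next use of dog: step 6. Cache: [dog jay]
  6. access dog: HIT. Next use of dog: step 15. Cache: [dog jay]
  7. access rat: MISS. Cache: [dog jay rat]
  8. access jay: HIT. Next use of jay: step 9. Cache: [dog jay rat]
  9. access jay: HIT. Next use of jay: step 11. Cache: [dog jay rat]
  10. access ram: MISS. Cache: [dog jay rat ram]
  11. access jay: HIT. Next use of jay: step 12. Cache: [dog jay rat ram]
  12. access jay: HIT. Next use of jay: step 14. Cache: [dog jay rat ram]
  13. access mango: MISS, evict ram (next use: step 21). Cache: [dog jay rat mango]
  14. access jay: HIT. Next use of jay: step 16. Cache: [dog jay rat mango]
  15. access dog: HIT. Next use of dog: step 20. Cache: [dog jay rat mango]
  16. access jay: HIT. Next use of jay: step 17. Cache: [dog jay rat mango]
  17. access jay: HIT. Next use of jay: step 22. Cache: [dog jay rat mango]
  18. access rat: HIT. Next use of rat: step 19. Cache: [dog jay rat mango]
  19. access rat: HIT. Next use of rat: never. Cache: [dog jay rat mango]
  20. access dog: HIT. Next use of dog: step 23. Cache: [dog jay rat mango]
  21. access ram: MISS, evict rat (next use: never). Cache: [dog jay mango ram]
  22. access jay: HIT. Next use of jay: step 24. Cache: [dog jay mango ram]
  23. access dog: HIT. Next use of dog: never. Cache: [dog jay mango ram]
  24. access jay: HIT. Next use of jay: step 25. Cache: [dog jay mango ram]
  25. access jay: HIT. Next use of jay: step 26. Cache: [dog jay mango ram]
  26. access jay: HIT. Next use of jay: never. Cache: [dog jay mango ram]
  27. access mango: HIT. Next use of mango: never. Cache: [dog jay mango ram]
Total: 21 hits, 6 misses, 2 evictions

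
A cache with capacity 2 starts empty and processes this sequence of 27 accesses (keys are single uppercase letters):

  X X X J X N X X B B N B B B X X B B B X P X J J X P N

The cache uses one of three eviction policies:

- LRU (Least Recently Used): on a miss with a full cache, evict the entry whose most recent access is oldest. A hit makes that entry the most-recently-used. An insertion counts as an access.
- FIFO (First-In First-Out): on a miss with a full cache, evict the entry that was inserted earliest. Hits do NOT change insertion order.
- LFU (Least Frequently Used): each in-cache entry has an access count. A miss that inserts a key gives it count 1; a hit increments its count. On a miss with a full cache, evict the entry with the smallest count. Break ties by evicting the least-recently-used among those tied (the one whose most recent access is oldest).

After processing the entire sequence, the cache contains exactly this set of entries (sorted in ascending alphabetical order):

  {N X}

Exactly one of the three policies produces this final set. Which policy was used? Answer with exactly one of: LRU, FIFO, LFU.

Answer: LFU

Derivation:
Simulating under each policy and comparing final sets:
  LRU: final set = {N P} -> differs
  FIFO: final set = {N P} -> differs
  LFU: final set = {N X} -> MATCHES target
Only LFU produces the target set.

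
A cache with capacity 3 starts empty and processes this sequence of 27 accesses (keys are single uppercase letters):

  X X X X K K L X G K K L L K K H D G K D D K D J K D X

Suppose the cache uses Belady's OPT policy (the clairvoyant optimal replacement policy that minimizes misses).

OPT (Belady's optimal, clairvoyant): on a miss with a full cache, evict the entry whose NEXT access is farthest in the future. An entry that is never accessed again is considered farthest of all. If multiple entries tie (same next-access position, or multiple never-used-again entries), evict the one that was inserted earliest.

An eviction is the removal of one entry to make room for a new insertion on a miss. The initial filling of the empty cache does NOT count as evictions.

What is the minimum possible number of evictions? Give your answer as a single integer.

Answer: 5

Derivation:
OPT (Belady) simulation (capacity=3):
  1. access X: MISS. Cache: [X]
  2. access X: HIT. Next use of X: step 3. Cache: [X]
  3. access X: HIT. Next use of X: step 4. Cache: [X]
  4. access X: HIT. Next use of X: step 8. Cache: [X]
  5. access K: MISS. Cache: [X K]
  6. access K: HIT. Next use of K: step 10. Cache: [X K]
  7. access L: MISS. Cache: [X K L]
  8. access X: HIT. Next use of X: step 27. Cache: [X K L]
  9. access G: MISS, evict X (next use: step 27). Cache: [K L G]
  10. access K: HIT. Next use of K: step 11. Cache: [K L G]
  11. access K: HIT. Next use of K: step 14. Cache: [K L G]
  12. access L: HIT. Next use of L: step 13. Cache: [K L G]
  13. access L: HIT. Next use of L: never. Cache: [K L G]
  14. access K: HIT. Next use of K: step 15. Cache: [K L G]
  15. access K: HIT. Next use of K: step 19. Cache: [K L G]
  16. access H: MISS, evict L (next use: never). Cache: [K G H]
  17. access D: MISS, evict H (next use: never). Cache: [K G D]
  18. access G: HIT. Next use of G: never. Cache: [K G D]
  19. access K: HIT. Next use of K: step 22. Cache: [K G D]
  20. access D: HIT. Next use of D: step 21. Cache: [K G D]
  21. access D: HIT. Next use of D: step 23. Cache: [K G D]
  22. access K: HIT. Next use of K: step 25. Cache: [K G D]
  23. access D: HIT. Next use of D: step 26. Cache: [K G D]
  24. access J: MISS, evict G (next use: never). Cache: [K D J]
  25. access K: HIT. Next use of K: never. Cache: [K D J]
  26. access D: HIT. Next use of D: never. Cache: [K D J]
  27. access X: MISS, evict K (next use: never). Cache: [D J X]
Total: 19 hits, 8 misses, 5 evictions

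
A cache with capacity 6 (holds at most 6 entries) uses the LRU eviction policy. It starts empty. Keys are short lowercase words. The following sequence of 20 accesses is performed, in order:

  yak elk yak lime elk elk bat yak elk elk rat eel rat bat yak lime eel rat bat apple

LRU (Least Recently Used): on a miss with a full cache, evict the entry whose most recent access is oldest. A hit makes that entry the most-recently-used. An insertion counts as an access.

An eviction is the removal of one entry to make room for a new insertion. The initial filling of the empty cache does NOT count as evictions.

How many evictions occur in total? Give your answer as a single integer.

LRU simulation (capacity=6):
  1. access yak: MISS. Cache (LRU->MRU): [yak]
  2. access elk: MISS. Cache (LRU->MRU): [yak elk]
  3. access yak: HIT. Cache (LRU->MRU): [elk yak]
  4. access lime: MISS. Cache (LRU->MRU): [elk yak lime]
  5. access elk: HIT. Cache (LRU->MRU): [yak lime elk]
  6. access elk: HIT. Cache (LRU->MRU): [yak lime elk]
  7. access bat: MISS. Cache (LRU->MRU): [yak lime elk bat]
  8. access yak: HIT. Cache (LRU->MRU): [lime elk bat yak]
  9. access elk: HIT. Cache (LRU->MRU): [lime bat yak elk]
  10. access elk: HIT. Cache (LRU->MRU): [lime bat yak elk]
  11. access rat: MISS. Cache (LRU->MRU): [lime bat yak elk rat]
  12. access eel: MISS. Cache (LRU->MRU): [lime bat yak elk rat eel]
  13. access rat: HIT. Cache (LRU->MRU): [lime bat yak elk eel rat]
  14. access bat: HIT. Cache (LRU->MRU): [lime yak elk eel rat bat]
  15. access yak: HIT. Cache (LRU->MRU): [lime elk eel rat bat yak]
  16. access lime: HIT. Cache (LRU->MRU): [elk eel rat bat yak lime]
  17. access eel: HIT. Cache (LRU->MRU): [elk rat bat yak lime eel]
  18. access rat: HIT. Cache (LRU->MRU): [elk bat yak lime eel rat]
  19. access bat: HIT. Cache (LRU->MRU): [elk yak lime eel rat bat]
  20. access apple: MISS, evict elk. Cache (LRU->MRU): [yak lime eel rat bat apple]
Total: 13 hits, 7 misses, 1 evictions

Answer: 1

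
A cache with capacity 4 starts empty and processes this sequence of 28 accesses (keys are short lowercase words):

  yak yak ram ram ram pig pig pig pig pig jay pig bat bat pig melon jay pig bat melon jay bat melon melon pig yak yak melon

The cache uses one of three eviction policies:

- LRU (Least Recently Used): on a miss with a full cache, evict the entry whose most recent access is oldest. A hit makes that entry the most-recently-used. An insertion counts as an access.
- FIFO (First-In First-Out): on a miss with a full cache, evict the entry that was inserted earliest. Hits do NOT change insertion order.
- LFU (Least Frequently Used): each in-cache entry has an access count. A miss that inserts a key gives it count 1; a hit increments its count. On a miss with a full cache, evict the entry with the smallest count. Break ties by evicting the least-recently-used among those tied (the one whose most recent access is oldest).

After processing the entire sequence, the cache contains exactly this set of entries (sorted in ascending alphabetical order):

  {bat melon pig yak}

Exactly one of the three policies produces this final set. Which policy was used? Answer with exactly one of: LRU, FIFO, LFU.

Answer: LRU

Derivation:
Simulating under each policy and comparing final sets:
  LRU: final set = {bat melon pig yak} -> MATCHES target
  FIFO: final set = {bat jay melon yak} -> differs
  LFU: final set = {bat melon pig ram} -> differs
Only LRU produces the target set.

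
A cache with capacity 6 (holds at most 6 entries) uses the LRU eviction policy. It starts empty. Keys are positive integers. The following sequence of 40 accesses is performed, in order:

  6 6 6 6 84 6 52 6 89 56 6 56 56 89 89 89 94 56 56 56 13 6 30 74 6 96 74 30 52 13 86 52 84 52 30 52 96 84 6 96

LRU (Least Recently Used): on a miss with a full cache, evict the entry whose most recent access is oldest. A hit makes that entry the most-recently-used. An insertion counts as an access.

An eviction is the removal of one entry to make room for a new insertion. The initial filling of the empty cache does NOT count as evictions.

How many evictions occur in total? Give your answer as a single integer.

Answer: 9

Derivation:
LRU simulation (capacity=6):
  1. access 6: MISS. Cache (LRU->MRU): [6]
  2. access 6: HIT. Cache (LRU->MRU): [6]
  3. access 6: HIT. Cache (LRU->MRU): [6]
  4. access 6: HIT. Cache (LRU->MRU): [6]
  5. access 84: MISS. Cache (LRU->MRU): [6 84]
  6. access 6: HIT. Cache (LRU->MRU): [84 6]
  7. access 52: MISS. Cache (LRU->MRU): [84 6 52]
  8. access 6: HIT. Cache (LRU->MRU): [84 52 6]
  9. access 89: MISS. Cache (LRU->MRU): [84 52 6 89]
  10. access 56: MISS. Cache (LRU->MRU): [84 52 6 89 56]
  11. access 6: HIT. Cache (LRU->MRU): [84 52 89 56 6]
  12. access 56: HIT. Cache (LRU->MRU): [84 52 89 6 56]
  13. access 56: HIT. Cache (LRU->MRU): [84 52 89 6 56]
  14. access 89: HIT. Cache (LRU->MRU): [84 52 6 56 89]
  15. access 89: HIT. Cache (LRU->MRU): [84 52 6 56 89]
  16. access 89: HIT. Cache (LRU->MRU): [84 52 6 56 89]
  17. access 94: MISS. Cache (LRU->MRU): [84 52 6 56 89 94]
  18. access 56: HIT. Cache (LRU->MRU): [84 52 6 89 94 56]
  19. access 56: HIT. Cache (LRU->MRU): [84 52 6 89 94 56]
  20. access 56: HIT. Cache (LRU->MRU): [84 52 6 89 94 56]
  21. access 13: MISS, evict 84. Cache (LRU->MRU): [52 6 89 94 56 13]
  22. access 6: HIT. Cache (LRU->MRU): [52 89 94 56 13 6]
  23. access 30: MISS, evict 52. Cache (LRU->MRU): [89 94 56 13 6 30]
  24. access 74: MISS, evict 89. Cache (LRU->MRU): [94 56 13 6 30 74]
  25. access 6: HIT. Cache (LRU->MRU): [94 56 13 30 74 6]
  26. access 96: MISS, evict 94. Cache (LRU->MRU): [56 13 30 74 6 96]
  27. access 74: HIT. Cache (LRU->MRU): [56 13 30 6 96 74]
  28. access 30: HIT. Cache (LRU->MRU): [56 13 6 96 74 30]
  29. access 52: MISS, evict 56. Cache (LRU->MRU): [13 6 96 74 30 52]
  30. access 13: HIT. Cache (LRU->MRU): [6 96 74 30 52 13]
  31. access 86: MISS, evict 6. Cache (LRU->MRU): [96 74 30 52 13 86]
  32. access 52: HIT. Cache (LRU->MRU): [96 74 30 13 86 52]
  33. access 84: MISS, evict 96. Cache (LRU->MRU): [74 30 13 86 52 84]
  34. access 52: HIT. Cache (LRU->MRU): [74 30 13 86 84 52]
  35. access 30: HIT. Cache (LRU->MRU): [74 13 86 84 52 30]
  36. access 52: HIT. Cache (LRU->MRU): [74 13 86 84 30 52]
  37. access 96: MISS, evict 74. Cache (LRU->MRU): [13 86 84 30 52 96]
  38. access 84: HIT. Cache (LRU->MRU): [13 86 30 52 96 84]
  39. access 6: MISS, evict 13. Cache (LRU->MRU): [86 30 52 96 84 6]
  40. access 96: HIT. Cache (LRU->MRU): [86 30 52 84 6 96]
Total: 25 hits, 15 misses, 9 evictions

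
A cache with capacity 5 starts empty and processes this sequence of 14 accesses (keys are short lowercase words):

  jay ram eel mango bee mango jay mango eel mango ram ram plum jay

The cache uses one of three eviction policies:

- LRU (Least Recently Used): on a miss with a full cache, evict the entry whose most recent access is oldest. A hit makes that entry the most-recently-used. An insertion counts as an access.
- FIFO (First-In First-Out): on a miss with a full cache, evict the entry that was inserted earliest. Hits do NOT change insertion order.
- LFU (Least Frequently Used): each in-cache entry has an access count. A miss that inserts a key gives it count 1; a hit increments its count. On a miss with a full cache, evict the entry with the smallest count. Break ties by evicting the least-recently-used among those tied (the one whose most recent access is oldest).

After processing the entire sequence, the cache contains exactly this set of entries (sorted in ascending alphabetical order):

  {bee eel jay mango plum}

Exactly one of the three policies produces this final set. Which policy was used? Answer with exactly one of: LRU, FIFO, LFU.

Simulating under each policy and comparing final sets:
  LRU: final set = {eel jay mango plum ram} -> differs
  FIFO: final set = {bee eel jay mango plum} -> MATCHES target
  LFU: final set = {eel jay mango plum ram} -> differs
Only FIFO produces the target set.

Answer: FIFO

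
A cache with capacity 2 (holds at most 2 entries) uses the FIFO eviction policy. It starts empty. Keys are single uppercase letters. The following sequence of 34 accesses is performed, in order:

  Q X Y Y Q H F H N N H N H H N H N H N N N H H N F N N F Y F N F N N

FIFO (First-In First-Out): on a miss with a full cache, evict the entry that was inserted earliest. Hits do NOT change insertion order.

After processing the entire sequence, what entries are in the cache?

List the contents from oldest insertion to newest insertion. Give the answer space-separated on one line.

Answer: F N

Derivation:
FIFO simulation (capacity=2):
  1. access Q: MISS. Cache (old->new): [Q]
  2. access X: MISS. Cache (old->new): [Q X]
  3. access Y: MISS, evict Q. Cache (old->new): [X Y]
  4. access Y: HIT. Cache (old->new): [X Y]
  5. access Q: MISS, evict X. Cache (old->new): [Y Q]
  6. access H: MISS, evict Y. Cache (old->new): [Q H]
  7. access F: MISS, evict Q. Cache (old->new): [H F]
  8. access H: HIT. Cache (old->new): [H F]
  9. access N: MISS, evict H. Cache (old->new): [F N]
  10. access N: HIT. Cache (old->new): [F N]
  11. access H: MISS, evict F. Cache (old->new): [N H]
  12. access N: HIT. Cache (old->new): [N H]
  13. access H: HIT. Cache (old->new): [N H]
  14. access H: HIT. Cache (old->new): [N H]
  15. access N: HIT. Cache (old->new): [N H]
  16. access H: HIT. Cache (old->new): [N H]
  17. access N: HIT. Cache (old->new): [N H]
  18. access H: HIT. Cache (old->new): [N H]
  19. access N: HIT. Cache (old->new): [N H]
  20. access N: HIT. Cache (old->new): [N H]
  21. access N: HIT. Cache (old->new): [N H]
  22. access H: HIT. Cache (old->new): [N H]
  23. access H: HIT. Cache (old->new): [N H]
  24. access N: HIT. Cache (old->new): [N H]
  25. access F: MISS, evict N. Cache (old->new): [H F]
  26. access N: MISS, evict H. Cache (old->new): [F N]
  27. access N: HIT. Cache (old->new): [F N]
  28. access F: HIT. Cache (old->new): [F N]
  29. access Y: MISS, evict F. Cache (old->new): [N Y]
  30. access F: MISS, evict N. Cache (old->new): [Y F]
  31. access N: MISS, evict Y. Cache (old->new): [F N]
  32. access F: HIT. Cache (old->new): [F N]
  33. access N: HIT. Cache (old->new): [F N]
  34. access N: HIT. Cache (old->new): [F N]
Total: 21 hits, 13 misses, 11 evictions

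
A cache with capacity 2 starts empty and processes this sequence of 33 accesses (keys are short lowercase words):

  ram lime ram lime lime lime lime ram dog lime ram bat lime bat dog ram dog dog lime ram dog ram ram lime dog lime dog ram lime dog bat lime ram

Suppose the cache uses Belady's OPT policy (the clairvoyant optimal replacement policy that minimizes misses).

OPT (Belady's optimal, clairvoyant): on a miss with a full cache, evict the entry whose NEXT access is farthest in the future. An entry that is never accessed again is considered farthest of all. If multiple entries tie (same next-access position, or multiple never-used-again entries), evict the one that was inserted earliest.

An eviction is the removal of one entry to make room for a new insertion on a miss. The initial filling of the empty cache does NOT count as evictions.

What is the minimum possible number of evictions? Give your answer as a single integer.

Answer: 12

Derivation:
OPT (Belady) simulation (capacity=2):
  1. access ram: MISS. Cache: [ram]
  2. access lime: MISS. Cache: [ram lime]
  3. access ram: HIT. Next use of ram: step 8. Cache: [ram lime]
  4. access lime: HIT. Next use of lime: step 5. Cache: [ram lime]
  5. access lime: HIT. Next use of lime: step 6. Cache: [ram lime]
  6. access lime: HIT. Next use of lime: step 7. Cache: [ram lime]
  7. access lime: HIT. Next use of lime: step 10. Cache: [ram lime]
  8. access ram: HIT. Next use of ram: step 11. Cache: [ram lime]
  9. access dog: MISS, evict ram (next use: step 11). Cache: [lime dog]
  10. access lime: HIT. Next use of lime: step 13. Cache: [lime dog]
  11. access ram: MISS, evict dog (next use: step 15). Cache: [lime ram]
  12. access bat: MISS, evict ram (next use: step 16). Cache: [lime bat]
  13. access lime: HIT. Next use of lime: step 19. Cache: [lime bat]
  14. access bat: HIT. Next use of bat: step 31. Cache: [lime bat]
  15. access dog: MISS, evict bat (next use: step 31). Cache: [lime dog]
  16. access ram: MISS, evict lime (next use: step 19). Cache: [dog ram]
  17. access dog: HIT. Next use of dog: step 18. Cache: [dog ram]
  18. access dog: HIT. Next use of dog: step 21. Cache: [dog ram]
  19. access lime: MISS, evict dog (next use: step 21). Cache: [ram lime]
  20. access ram: HIT. Next use of ram: step 22. Cache: [ram lime]
  21. access dog: MISS, evict lime (next use: step 24). Cache: [ram dog]
  22. access ram: HIT. Next use of ram: step 23. Cache: [ram dog]
  23. access ram: HIT. Next use of ram: step 28. Cache: [ram dog]
  24. access lime: MISS, evict ram (next use: step 28). Cache: [dog lime]
  25. access dog: HIT. Next use of dog: step 27. Cache: [dog lime]
  26. access lime: HIT. Next use of lime: step 29. Cache: [dog lime]
  27. access dog: HIT. Next use of dog: step 30. Cache: [dog lime]
  28. access ram: MISS, evict dog (next use: step 30). Cache: [lime ram]
  29. access lime: HIT. Next use of lime: step 32. Cache: [lime ram]
  30. access dog: MISS, evict ram (next use: step 33). Cache: [lime dog]
  31. access bat: MISS, evict dog (next use: never). Cache: [lime bat]
  32. access lime: HIT. Next use of lime: never. Cache: [lime bat]
  33. access ram: MISS, evict lime (next use: never). Cache: [bat ram]
Total: 19 hits, 14 misses, 12 evictions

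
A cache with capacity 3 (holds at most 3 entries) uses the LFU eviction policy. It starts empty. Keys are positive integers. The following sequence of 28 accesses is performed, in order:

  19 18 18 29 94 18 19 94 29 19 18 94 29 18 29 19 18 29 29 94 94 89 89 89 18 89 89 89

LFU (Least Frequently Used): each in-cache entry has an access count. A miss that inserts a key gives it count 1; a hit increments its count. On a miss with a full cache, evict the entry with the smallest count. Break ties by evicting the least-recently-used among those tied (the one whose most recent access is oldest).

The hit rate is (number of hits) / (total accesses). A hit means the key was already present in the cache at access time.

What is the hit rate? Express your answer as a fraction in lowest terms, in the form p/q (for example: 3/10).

LFU simulation (capacity=3):
  1. access 19: MISS. Cache: [19(c=1)]
  2. access 18: MISS. Cache: [19(c=1) 18(c=1)]
  3. access 18: HIT, count now 2. Cache: [19(c=1) 18(c=2)]
  4. access 29: MISS. Cache: [19(c=1) 29(c=1) 18(c=2)]
  5. access 94: MISS, evict 19(c=1). Cache: [29(c=1) 94(c=1) 18(c=2)]
  6. access 18: HIT, count now 3. Cache: [29(c=1) 94(c=1) 18(c=3)]
  7. access 19: MISS, evict 29(c=1). Cache: [94(c=1) 19(c=1) 18(c=3)]
  8. access 94: HIT, count now 2. Cache: [19(c=1) 94(c=2) 18(c=3)]
  9. access 29: MISS, evict 19(c=1). Cache: [29(c=1) 94(c=2) 18(c=3)]
  10. access 19: MISS, evict 29(c=1). Cache: [19(c=1) 94(c=2) 18(c=3)]
  11. access 18: HIT, count now 4. Cache: [19(c=1) 94(c=2) 18(c=4)]
  12. access 94: HIT, count now 3. Cache: [19(c=1) 94(c=3) 18(c=4)]
  13. access 29: MISS, evict 19(c=1). Cache: [29(c=1) 94(c=3) 18(c=4)]
  14. access 18: HIT, count now 5. Cache: [29(c=1) 94(c=3) 18(c=5)]
  15. access 29: HIT, count now 2. Cache: [29(c=2) 94(c=3) 18(c=5)]
  16. access 19: MISS, evict 29(c=2). Cache: [19(c=1) 94(c=3) 18(c=5)]
  17. access 18: HIT, count now 6. Cache: [19(c=1) 94(c=3) 18(c=6)]
  18. access 29: MISS, evict 19(c=1). Cache: [29(c=1) 94(c=3) 18(c=6)]
  19. access 29: HIT, count now 2. Cache: [29(c=2) 94(c=3) 18(c=6)]
  20. access 94: HIT, count now 4. Cache: [29(c=2) 94(c=4) 18(c=6)]
  21. access 94: HIT, count now 5. Cache: [29(c=2) 94(c=5) 18(c=6)]
  22. access 89: MISS, evict 29(c=2). Cache: [89(c=1) 94(c=5) 18(c=6)]
  23. access 89: HIT, count now 2. Cache: [89(c=2) 94(c=5) 18(c=6)]
  24. access 89: HIT, count now 3. Cache: [89(c=3) 94(c=5) 18(c=6)]
  25. access 18: HIT, count now 7. Cache: [89(c=3) 94(c=5) 18(c=7)]
  26. access 89: HIT, count now 4. Cache: [89(c=4) 94(c=5) 18(c=7)]
  27. access 89: HIT, count now 5. Cache: [94(c=5) 89(c=5) 18(c=7)]
  28. access 89: HIT, count now 6. Cache: [94(c=5) 89(c=6) 18(c=7)]
Total: 17 hits, 11 misses, 8 evictions

Hit rate = 17/28

Answer: 17/28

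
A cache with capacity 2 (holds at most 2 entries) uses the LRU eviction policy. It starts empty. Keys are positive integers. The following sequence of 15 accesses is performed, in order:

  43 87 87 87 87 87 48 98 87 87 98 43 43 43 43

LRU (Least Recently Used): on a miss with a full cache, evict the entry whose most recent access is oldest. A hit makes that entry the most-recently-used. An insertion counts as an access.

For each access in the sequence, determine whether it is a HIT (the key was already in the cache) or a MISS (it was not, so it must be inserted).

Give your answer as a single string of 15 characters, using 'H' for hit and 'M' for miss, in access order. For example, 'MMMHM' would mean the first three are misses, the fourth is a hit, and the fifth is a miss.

Answer: MMHHHHMMMHHMHHH

Derivation:
LRU simulation (capacity=2):
  1. access 43: MISS. Cache (LRU->MRU): [43]
  2. access 87: MISS. Cache (LRU->MRU): [43 87]
  3. access 87: HIT. Cache (LRU->MRU): [43 87]
  4. access 87: HIT. Cache (LRU->MRU): [43 87]
  5. access 87: HIT. Cache (LRU->MRU): [43 87]
  6. access 87: HIT. Cache (LRU->MRU): [43 87]
  7. access 48: MISS, evict 43. Cache (LRU->MRU): [87 48]
  8. access 98: MISS, evict 87. Cache (LRU->MRU): [48 98]
  9. access 87: MISS, evict 48. Cache (LRU->MRU): [98 87]
  10. access 87: HIT. Cache (LRU->MRU): [98 87]
  11. access 98: HIT. Cache (LRU->MRU): [87 98]
  12. access 43: MISS, evict 87. Cache (LRU->MRU): [98 43]
  13. access 43: HIT. Cache (LRU->MRU): [98 43]
  14. access 43: HIT. Cache (LRU->MRU): [98 43]
  15. access 43: HIT. Cache (LRU->MRU): [98 43]
Total: 9 hits, 6 misses, 4 evictions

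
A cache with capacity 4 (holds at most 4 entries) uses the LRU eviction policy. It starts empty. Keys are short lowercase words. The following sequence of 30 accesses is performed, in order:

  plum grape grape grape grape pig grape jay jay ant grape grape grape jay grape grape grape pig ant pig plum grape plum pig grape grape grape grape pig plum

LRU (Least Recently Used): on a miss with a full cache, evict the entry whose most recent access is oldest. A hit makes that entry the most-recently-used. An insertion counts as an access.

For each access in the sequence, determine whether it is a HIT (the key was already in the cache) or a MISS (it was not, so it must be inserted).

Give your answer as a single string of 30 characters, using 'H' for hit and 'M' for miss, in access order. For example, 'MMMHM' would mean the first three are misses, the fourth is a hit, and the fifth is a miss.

Answer: MMHHHMHMHMHHHHHHHHHHMHHHHHHHHH

Derivation:
LRU simulation (capacity=4):
  1. access plum: MISS. Cache (LRU->MRU): [plum]
  2. access grape: MISS. Cache (LRU->MRU): [plum grape]
  3. access grape: HIT. Cache (LRU->MRU): [plum grape]
  4. access grape: HIT. Cache (LRU->MRU): [plum grape]
  5. access grape: HIT. Cache (LRU->MRU): [plum grape]
  6. access pig: MISS. Cache (LRU->MRU): [plum grape pig]
  7. access grape: HIT. Cache (LRU->MRU): [plum pig grape]
  8. access jay: MISS. Cache (LRU->MRU): [plum pig grape jay]
  9. access jay: HIT. Cache (LRU->MRU): [plum pig grape jay]
  10. access ant: MISS, evict plum. Cache (LRU->MRU): [pig grape jay ant]
  11. access grape: HIT. Cache (LRU->MRU): [pig jay ant grape]
  12. access grape: HIT. Cache (LRU->MRU): [pig jay ant grape]
  13. access grape: HIT. Cache (LRU->MRU): [pig jay ant grape]
  14. access jay: HIT. Cache (LRU->MRU): [pig ant grape jay]
  15. access grape: HIT. Cache (LRU->MRU): [pig ant jay grape]
  16. access grape: HIT. Cache (LRU->MRU): [pig ant jay grape]
  17. access grape: HIT. Cache (LRU->MRU): [pig ant jay grape]
  18. access pig: HIT. Cache (LRU->MRU): [ant jay grape pig]
  19. access ant: HIT. Cache (LRU->MRU): [jay grape pig ant]
  20. access pig: HIT. Cache (LRU->MRU): [jay grape ant pig]
  21. access plum: MISS, evict jay. Cache (LRU->MRU): [grape ant pig plum]
  22. access grape: HIT. Cache (LRU->MRU): [ant pig plum grape]
  23. access plum: HIT. Cache (LRU->MRU): [ant pig grape plum]
  24. access pig: HIT. Cache (LRU->MRU): [ant grape plum pig]
  25. access grape: HIT. Cache (LRU->MRU): [ant plum pig grape]
  26. access grape: HIT. Cache (LRU->MRU): [ant plum pig grape]
  27. access grape: HIT. Cache (LRU->MRU): [ant plum pig grape]
  28. access grape: HIT. Cache (LRU->MRU): [ant plum pig grape]
  29. access pig: HIT. Cache (LRU->MRU): [ant plum grape pig]
  30. access plum: HIT. Cache (LRU->MRU): [ant grape pig plum]
Total: 24 hits, 6 misses, 2 evictions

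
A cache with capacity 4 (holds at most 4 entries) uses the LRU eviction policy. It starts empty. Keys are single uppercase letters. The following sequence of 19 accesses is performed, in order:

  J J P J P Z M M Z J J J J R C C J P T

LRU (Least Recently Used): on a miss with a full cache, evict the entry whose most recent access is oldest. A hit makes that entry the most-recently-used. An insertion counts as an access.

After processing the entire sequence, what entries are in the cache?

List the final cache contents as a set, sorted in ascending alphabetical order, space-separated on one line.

Answer: C J P T

Derivation:
LRU simulation (capacity=4):
  1. access J: MISS. Cache (LRU->MRU): [J]
  2. access J: HIT. Cache (LRU->MRU): [J]
  3. access P: MISS. Cache (LRU->MRU): [J P]
  4. access J: HIT. Cache (LRU->MRU): [P J]
  5. access P: HIT. Cache (LRU->MRU): [J P]
  6. access Z: MISS. Cache (LRU->MRU): [J P Z]
  7. access M: MISS. Cache (LRU->MRU): [J P Z M]
  8. access M: HIT. Cache (LRU->MRU): [J P Z M]
  9. access Z: HIT. Cache (LRU->MRU): [J P M Z]
  10. access J: HIT. Cache (LRU->MRU): [P M Z J]
  11. access J: HIT. Cache (LRU->MRU): [P M Z J]
  12. access J: HIT. Cache (LRU->MRU): [P M Z J]
  13. access J: HIT. Cache (LRU->MRU): [P M Z J]
  14. access R: MISS, evict P. Cache (LRU->MRU): [M Z J R]
  15. access C: MISS, evict M. Cache (LRU->MRU): [Z J R C]
  16. access C: HIT. Cache (LRU->MRU): [Z J R C]
  17. access J: HIT. Cache (LRU->MRU): [Z R C J]
  18. access P: MISS, evict Z. Cache (LRU->MRU): [R C J P]
  19. access T: MISS, evict R. Cache (LRU->MRU): [C J P T]
Total: 11 hits, 8 misses, 4 evictions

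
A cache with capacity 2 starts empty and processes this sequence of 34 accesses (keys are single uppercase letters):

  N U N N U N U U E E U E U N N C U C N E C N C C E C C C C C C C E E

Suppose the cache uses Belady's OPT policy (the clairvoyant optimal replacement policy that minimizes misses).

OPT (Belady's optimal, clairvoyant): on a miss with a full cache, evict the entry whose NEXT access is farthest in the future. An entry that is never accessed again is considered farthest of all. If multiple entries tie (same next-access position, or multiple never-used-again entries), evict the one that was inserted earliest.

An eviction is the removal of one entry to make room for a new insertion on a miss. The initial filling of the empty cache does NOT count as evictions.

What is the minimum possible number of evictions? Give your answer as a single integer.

OPT (Belady) simulation (capacity=2):
  1. access N: MISS. Cache: [N]
  2. access U: MISS. Cache: [N U]
  3. access N: HIT. Next use of N: step 4. Cache: [N U]
  4. access N: HIT. Next use of N: step 6. Cache: [N U]
  5. access U: HIT. Next use of U: step 7. Cache: [N U]
  6. access N: HIT. Next use of N: step 14. Cache: [N U]
  7. access U: HIT. Next use of U: step 8. Cache: [N U]
  8. access U: HIT. Next use of U: step 11. Cache: [N U]
  9. access E: MISS, evict N (next use: step 14). Cache: [U E]
  10. access E: HIT. Next use of E: step 12. Cache: [U E]
  11. access U: HIT. Next use of U: step 13. Cache: [U E]
  12. access E: HIT. Next use of E: step 20. Cache: [U E]
  13. access U: HIT. Next use of U: step 17. Cache: [U E]
  14. access N: MISS, evict E (next use: step 20). Cache: [U N]
  15. access N: HIT. Next use of N: step 19. Cache: [U N]
  16. access C: MISS, evict N (next use: step 19). Cache: [U C]
  17. access U: HIT. Next use of U: never. Cache: [U C]
  18. access C: HIT. Next use of C: step 21. Cache: [U C]
  19. access N: MISS, evict U (next use: never). Cache: [C N]
  20. access E: MISS, evict N (next use: step 22). Cache: [C E]
  21. access C: HIT. Next use of C: step 23. Cache: [C E]
  22. access N: MISS, evict E (next use: step 25). Cache: [C N]
  23. access C: HIT. Next use of C: step 24. Cache: [C N]
  24. access C: HIT. Next use of C: step 26. Cache: [C N]
  25. access E: MISS, evict N (next use: never). Cache: [C E]
  26. access C: HIT. Next use of C: step 27. Cache: [C E]
  27. access C: HIT. Next use of C: step 28. Cache: [C E]
  28. access C: HIT. Next use of C: step 29. Cache: [C E]
  29. access C: HIT. Next use of C: step 30. Cache: [C E]
  30. access C: HIT. Next use of C: step 31. Cache: [C E]
  31. access C: HIT. Next use of C: step 32. Cache: [C E]
  32. access C: HIT. Next use of C: never. Cache: [C E]
  33. access E: HIT. Next use of E: step 34. Cache: [C E]
  34. access E: HIT. Next use of E: never. Cache: [C E]
Total: 25 hits, 9 misses, 7 evictions

Answer: 7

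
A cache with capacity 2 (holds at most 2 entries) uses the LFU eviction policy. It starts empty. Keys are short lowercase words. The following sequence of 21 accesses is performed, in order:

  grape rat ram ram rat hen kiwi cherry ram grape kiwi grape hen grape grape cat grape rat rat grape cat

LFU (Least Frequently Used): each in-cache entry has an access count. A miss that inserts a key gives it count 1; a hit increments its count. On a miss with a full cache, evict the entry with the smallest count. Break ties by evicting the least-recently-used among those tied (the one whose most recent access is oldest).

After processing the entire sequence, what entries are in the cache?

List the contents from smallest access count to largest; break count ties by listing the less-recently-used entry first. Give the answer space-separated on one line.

LFU simulation (capacity=2):
  1. access grape: MISS. Cache: [grape(c=1)]
  2. access rat: MISS. Cache: [grape(c=1) rat(c=1)]
  3. access ram: MISS, evict grape(c=1). Cache: [rat(c=1) ram(c=1)]
  4. access ram: HIT, count now 2. Cache: [rat(c=1) ram(c=2)]
  5. access rat: HIT, count now 2. Cache: [ram(c=2) rat(c=2)]
  6. access hen: MISS, evict ram(c=2). Cache: [hen(c=1) rat(c=2)]
  7. access kiwi: MISS, evict hen(c=1). Cache: [kiwi(c=1) rat(c=2)]
  8. access cherry: MISS, evict kiwi(c=1). Cache: [cherry(c=1) rat(c=2)]
  9. access ram: MISS, evict cherry(c=1). Cache: [ram(c=1) rat(c=2)]
  10. access grape: MISS, evict ram(c=1). Cache: [grape(c=1) rat(c=2)]
  11. access kiwi: MISS, evict grape(c=1). Cache: [kiwi(c=1) rat(c=2)]
  12. access grape: MISS, evict kiwi(c=1). Cache: [grape(c=1) rat(c=2)]
  13. access hen: MISS, evict grape(c=1). Cache: [hen(c=1) rat(c=2)]
  14. access grape: MISS, evict hen(c=1). Cache: [grape(c=1) rat(c=2)]
  15. access grape: HIT, count now 2. Cache: [rat(c=2) grape(c=2)]
  16. access cat: MISS, evict rat(c=2). Cache: [cat(c=1) grape(c=2)]
  17. access grape: HIT, count now 3. Cache: [cat(c=1) grape(c=3)]
  18. access rat: MISS, evict cat(c=1). Cache: [rat(c=1) grape(c=3)]
  19. access rat: HIT, count now 2. Cache: [rat(c=2) grape(c=3)]
  20. access grape: HIT, count now 4. Cache: [rat(c=2) grape(c=4)]
  21. access cat: MISS, evict rat(c=2). Cache: [cat(c=1) grape(c=4)]
Total: 6 hits, 15 misses, 13 evictions

Answer: cat grape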